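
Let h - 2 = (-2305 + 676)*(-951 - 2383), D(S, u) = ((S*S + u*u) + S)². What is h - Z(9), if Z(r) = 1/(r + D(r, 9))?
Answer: 158859323999/29250 ≈ 5.4311e+6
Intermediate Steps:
D(S, u) = (S + S² + u²)² (D(S, u) = ((S² + u²) + S)² = (S + S² + u²)²)
h = 5431088 (h = 2 + (-2305 + 676)*(-951 - 2383) = 2 - 1629*(-3334) = 2 + 5431086 = 5431088)
Z(r) = 1/(r + (81 + r + r²)²) (Z(r) = 1/(r + (r + r² + 9²)²) = 1/(r + (r + r² + 81)²) = 1/(r + (81 + r + r²)²))
h - Z(9) = 5431088 - 1/(9 + (81 + 9 + 9²)²) = 5431088 - 1/(9 + (81 + 9 + 81)²) = 5431088 - 1/(9 + 171²) = 5431088 - 1/(9 + 29241) = 5431088 - 1/29250 = 158859323999/29250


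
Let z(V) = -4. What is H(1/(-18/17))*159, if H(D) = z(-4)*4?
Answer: -2544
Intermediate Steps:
H(D) = -16 (H(D) = -4*4 = -16)
H(1/(-18/17))*159 = -16*159 = -2544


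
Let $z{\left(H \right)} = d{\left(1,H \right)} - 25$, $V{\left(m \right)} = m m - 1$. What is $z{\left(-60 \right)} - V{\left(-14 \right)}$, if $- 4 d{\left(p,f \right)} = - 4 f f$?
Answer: $3380$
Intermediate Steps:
$d{\left(p,f \right)} = f^{2}$ ($d{\left(p,f \right)} = - \frac{\left(-4\right) f f}{4} = - \frac{\left(-4\right) f^{2}}{4} = f^{2}$)
$V{\left(m \right)} = -1 + m^{2}$ ($V{\left(m \right)} = m^{2} - 1 = -1 + m^{2}$)
$z{\left(H \right)} = -25 + H^{2}$ ($z{\left(H \right)} = H^{2} - 25 = -25 + H^{2}$)
$z{\left(-60 \right)} - V{\left(-14 \right)} = \left(-25 + \left(-60\right)^{2}\right) - \left(-1 + \left(-14\right)^{2}\right) = \left(-25 + 3600\right) - \left(-1 + 196\right) = 3575 - 195 = 3380$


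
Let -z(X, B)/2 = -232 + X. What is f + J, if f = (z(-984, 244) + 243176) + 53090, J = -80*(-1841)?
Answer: 445978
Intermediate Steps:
z(X, B) = 464 - 2*X (z(X, B) = -2*(-232 + X) = 464 - 2*X)
J = 147280
f = 298698 (f = ((464 - 2*(-984)) + 243176) + 53090 = ((464 + 1968) + 243176) + 53090 = (2432 + 243176) + 53090 = 245608 + 53090 = 298698)
f + J = 298698 + 147280 = 445978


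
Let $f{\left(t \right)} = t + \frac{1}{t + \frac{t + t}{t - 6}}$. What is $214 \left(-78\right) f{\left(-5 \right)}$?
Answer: $\frac{1313104}{15} \approx 87540.0$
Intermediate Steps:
$f{\left(t \right)} = t + \frac{1}{t + \frac{2 t}{-6 + t}}$
$214 \left(-78\right) f{\left(-5 \right)} = 214 \left(-78\right) \frac{-6 - 5 + \left(-5\right)^{3} - 4 \left(-5\right)^{2}}{\left(-5\right) \left(-4 - 5\right)} = - 16692 \left(- \frac{-6 - 5 - 125 - 100}{5 \left(-9\right)}\right) = - 16692 \left(\left(- \frac{1}{5}\right) \left(- \frac{1}{9}\right) \left(-6 - 5 - 125 - 100\right)\right) = - 16692 \left(\left(- \frac{1}{5}\right) \left(- \frac{1}{9}\right) \left(-236\right)\right) = \left(-16692\right) \left(- \frac{236}{45}\right) = \frac{1313104}{15}$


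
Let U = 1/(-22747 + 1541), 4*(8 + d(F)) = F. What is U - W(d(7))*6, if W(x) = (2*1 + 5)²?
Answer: -6234565/21206 ≈ -294.00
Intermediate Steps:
d(F) = -8 + F/4
U = -1/21206 (U = 1/(-21206) = -1/21206 ≈ -4.7156e-5)
W(x) = 49 (W(x) = (2 + 5)² = 7² = 49)
U - W(d(7))*6 = -1/21206 - 49*6 = -1/21206 - 1*294 = -1/21206 - 294 = -6234565/21206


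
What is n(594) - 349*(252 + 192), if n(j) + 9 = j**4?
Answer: 124493087931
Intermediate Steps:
n(j) = -9 + j**4
n(594) - 349*(252 + 192) = (-9 + 594**4) - 349*(252 + 192) = (-9 + 124493242896) - 349*444 = 124493242887 - 154956 = 124493087931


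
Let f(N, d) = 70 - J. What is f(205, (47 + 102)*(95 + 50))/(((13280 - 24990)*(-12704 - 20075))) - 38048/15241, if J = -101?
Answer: -14604421234109/5850137293690 ≈ -2.4964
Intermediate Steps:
f(N, d) = 171 (f(N, d) = 70 - 1*(-101) = 70 + 101 = 171)
f(205, (47 + 102)*(95 + 50))/(((13280 - 24990)*(-12704 - 20075))) - 38048/15241 = 171/(((13280 - 24990)*(-12704 - 20075))) - 38048/15241 = 171/((-11710*(-32779))) - 38048*1/15241 = 171/383842090 - 38048/15241 = -14604421234109/5850137293690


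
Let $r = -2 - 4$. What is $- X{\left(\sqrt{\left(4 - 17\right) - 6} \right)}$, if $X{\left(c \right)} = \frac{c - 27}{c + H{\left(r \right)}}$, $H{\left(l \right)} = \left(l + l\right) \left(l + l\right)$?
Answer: $\frac{3869}{20755} - \frac{171 i \sqrt{19}}{20755} \approx 0.18641 - 0.035913 i$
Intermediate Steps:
$r = -6$
$H{\left(l \right)} = 4 l^{2}$ ($H{\left(l \right)} = 2 l 2 l = 4 l^{2}$)
$X{\left(c \right)} = \frac{-27 + c}{144 + c}$ ($X{\left(c \right)} = \frac{c - 27}{c + 4 \left(-6\right)^{2}} = \frac{-27 + c}{c + 4 \cdot 36} = \frac{-27 + c}{c + 144} = \frac{-27 + c}{144 + c}$)
$- X{\left(\sqrt{\left(4 - 17\right) - 6} \right)} = - \frac{-27 + \sqrt{\left(4 - 17\right) - 6}}{144 + \sqrt{\left(4 - 17\right) - 6}} = - \frac{-27 + \sqrt{-13 - 6}}{144 + \sqrt{-13 - 6}} = - \frac{-27 + \sqrt{-19}}{144 + \sqrt{-19}} = - \frac{-27 + i \sqrt{19}}{144 + i \sqrt{19}}$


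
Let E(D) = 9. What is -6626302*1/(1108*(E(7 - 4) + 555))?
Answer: -3313151/312456 ≈ -10.604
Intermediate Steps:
-6626302*1/(1108*(E(7 - 4) + 555)) = -6626302*1/(1108*(9 + 555)) = -6626302/(564*1108) = -6626302/624912 = -6626302*1/624912 = -3313151/312456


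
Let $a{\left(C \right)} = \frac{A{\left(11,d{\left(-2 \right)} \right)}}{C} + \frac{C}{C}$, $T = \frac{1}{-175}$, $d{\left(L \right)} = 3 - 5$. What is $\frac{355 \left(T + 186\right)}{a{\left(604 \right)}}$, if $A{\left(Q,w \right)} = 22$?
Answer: $\frac{697915658}{10955} \approx 63708.0$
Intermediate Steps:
$d{\left(L \right)} = -2$
$T = - \frac{1}{175} \approx -0.0057143$
$a{\left(C \right)} = 1 + \frac{22}{C}$ ($a{\left(C \right)} = \frac{22}{C} + \frac{C}{C} = \frac{22}{C} + 1 = 1 + \frac{22}{C}$)
$\frac{355 \left(T + 186\right)}{a{\left(604 \right)}} = \frac{355 \left(- \frac{1}{175} + 186\right)}{\frac{1}{604} \left(22 + 604\right)} = \frac{355 \cdot \frac{32549}{175}}{\frac{1}{604} \cdot 626} = \frac{2310979}{35 \cdot \frac{313}{302}} = \frac{2310979}{35} \cdot \frac{302}{313} = \frac{697915658}{10955}$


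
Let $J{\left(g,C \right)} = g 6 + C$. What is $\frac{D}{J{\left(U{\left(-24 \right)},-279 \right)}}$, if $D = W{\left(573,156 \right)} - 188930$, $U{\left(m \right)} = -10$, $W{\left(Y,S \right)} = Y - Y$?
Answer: $\frac{188930}{339} \approx 557.32$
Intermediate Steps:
$W{\left(Y,S \right)} = 0$
$J{\left(g,C \right)} = C + 6 g$ ($J{\left(g,C \right)} = 6 g + C = C + 6 g$)
$D = -188930$ ($D = 0 - 188930 = -188930$)
$\frac{D}{J{\left(U{\left(-24 \right)},-279 \right)}} = - \frac{188930}{-279 + 6 \left(-10\right)} = - \frac{188930}{-279 - 60} = - \frac{188930}{-339} = \left(-188930\right) \left(- \frac{1}{339}\right) = \frac{188930}{339}$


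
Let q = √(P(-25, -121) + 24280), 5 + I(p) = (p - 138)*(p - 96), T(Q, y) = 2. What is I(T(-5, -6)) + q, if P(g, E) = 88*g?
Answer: 12779 + 8*√345 ≈ 12928.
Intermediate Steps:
I(p) = -5 + (-138 + p)*(-96 + p) (I(p) = -5 + (p - 138)*(p - 96) = -5 + (-138 + p)*(-96 + p))
q = 8*√345 (q = √(88*(-25) + 24280) = √(-2200 + 24280) = √22080 = 8*√345 ≈ 148.59)
I(T(-5, -6)) + q = (13243 + 2² - 234*2) + 8*√345 = (13243 + 4 - 468) + 8*√345 = 12779 + 8*√345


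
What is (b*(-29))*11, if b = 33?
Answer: -10527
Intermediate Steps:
(b*(-29))*11 = (33*(-29))*11 = -957*11 = -10527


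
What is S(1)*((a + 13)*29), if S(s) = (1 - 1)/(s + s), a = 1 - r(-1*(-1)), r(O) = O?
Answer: 0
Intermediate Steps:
a = 0 (a = 1 - (-1)*(-1) = 1 - 1*1 = 1 - 1 = 0)
S(s) = 0 (S(s) = 0/((2*s)) = 0*(1/(2*s)) = 0)
S(1)*((a + 13)*29) = 0*((0 + 13)*29) = 0*(13*29) = 0*377 = 0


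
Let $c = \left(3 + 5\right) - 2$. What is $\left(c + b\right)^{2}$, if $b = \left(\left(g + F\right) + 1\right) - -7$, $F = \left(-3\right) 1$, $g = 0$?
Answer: $121$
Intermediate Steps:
$F = -3$
$b = 5$ ($b = \left(\left(0 - 3\right) + 1\right) - -7 = \left(-3 + 1\right) + 7 = -2 + 7 = 5$)
$c = 6$ ($c = 8 - 2 = 6$)
$\left(c + b\right)^{2} = \left(6 + 5\right)^{2} = 11^{2} = 121$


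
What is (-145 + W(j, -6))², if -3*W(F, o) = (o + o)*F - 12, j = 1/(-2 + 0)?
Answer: 20449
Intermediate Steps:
j = -½ (j = 1/(-2) = -½ ≈ -0.50000)
W(F, o) = 4 - 2*F*o/3 (W(F, o) = -((o + o)*F - 12)/3 = -((2*o)*F - 12)/3 = -(2*F*o - 12)/3 = -(-12 + 2*F*o)/3 = 4 - 2*F*o/3)
(-145 + W(j, -6))² = (-145 + (4 - ⅔*(-½)*(-6)))² = (-145 + (4 - 2))² = (-145 + 2)² = (-143)² = 20449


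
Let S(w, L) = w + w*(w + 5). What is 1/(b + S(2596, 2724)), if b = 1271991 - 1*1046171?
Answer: 1/6980612 ≈ 1.4325e-7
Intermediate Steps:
b = 225820 (b = 1271991 - 1046171 = 225820)
S(w, L) = w + w*(5 + w)
1/(b + S(2596, 2724)) = 1/(225820 + 2596*(6 + 2596)) = 1/(225820 + 2596*2602) = 1/(225820 + 6754792) = 1/6980612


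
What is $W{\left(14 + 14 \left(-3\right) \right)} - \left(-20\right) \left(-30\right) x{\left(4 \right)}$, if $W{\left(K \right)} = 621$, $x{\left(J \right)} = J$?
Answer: $-1779$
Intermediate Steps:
$W{\left(14 + 14 \left(-3\right) \right)} - \left(-20\right) \left(-30\right) x{\left(4 \right)} = 621 - \left(-20\right) \left(-30\right) 4 = 621 - 600 \cdot 4 = 621 - 2400 = -1779$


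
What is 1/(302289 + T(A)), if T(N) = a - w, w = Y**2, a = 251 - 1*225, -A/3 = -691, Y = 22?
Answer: 1/301831 ≈ 3.3131e-6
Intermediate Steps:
A = 2073 (A = -3*(-691) = 2073)
a = 26 (a = 251 - 225 = 26)
w = 484 (w = 22**2 = 484)
T(N) = -458 (T(N) = 26 - 1*484 = 26 - 484 = -458)
1/(302289 + T(A)) = 1/(302289 - 458) = 1/301831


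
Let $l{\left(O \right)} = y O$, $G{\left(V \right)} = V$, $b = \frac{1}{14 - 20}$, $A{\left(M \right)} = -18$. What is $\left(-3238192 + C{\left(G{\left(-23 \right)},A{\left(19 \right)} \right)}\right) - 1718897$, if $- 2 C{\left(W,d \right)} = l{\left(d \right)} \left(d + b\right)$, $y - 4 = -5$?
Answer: $- \frac{9913851}{2} \approx -4.9569 \cdot 10^{6}$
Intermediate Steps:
$y = -1$ ($y = 4 - 5 = -1$)
$b = - \frac{1}{6}$ ($b = \frac{1}{-6} = - \frac{1}{6} \approx -0.16667$)
$l{\left(O \right)} = - O$
$C{\left(W,d \right)} = \frac{d \left(- \frac{1}{6} + d\right)}{2}$ ($C{\left(W,d \right)} = - \frac{- d \left(d - \frac{1}{6}\right)}{2} = - \frac{- d \left(- \frac{1}{6} + d\right)}{2} = - \frac{\left(-1\right) d \left(- \frac{1}{6} + d\right)}{2} = \frac{d \left(- \frac{1}{6} + d\right)}{2}$)
$\left(-3238192 + C{\left(G{\left(-23 \right)},A{\left(19 \right)} \right)}\right) - 1718897 = \left(-3238192 + \frac{1}{12} \left(-18\right) \left(-1 + 6 \left(-18\right)\right)\right) - 1718897 = \left(-3238192 + \frac{1}{12} \left(-18\right) \left(-1 - 108\right)\right) - 1718897 = \left(-3238192 + \frac{1}{12} \left(-18\right) \left(-109\right)\right) - 1718897 = \left(-3238192 + \frac{327}{2}\right) - 1718897 = - \frac{6476057}{2} - 1718897 = - \frac{9913851}{2}$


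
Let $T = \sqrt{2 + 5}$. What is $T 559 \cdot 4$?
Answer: $2236 \sqrt{7} \approx 5915.9$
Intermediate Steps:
$T = \sqrt{7} \approx 2.6458$
$T 559 \cdot 4 = \sqrt{7} \cdot 559 \cdot 4 = \sqrt{7} \cdot 2236 = 2236 \sqrt{7}$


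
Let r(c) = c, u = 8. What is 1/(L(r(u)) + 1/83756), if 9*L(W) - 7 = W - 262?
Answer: -753804/20687723 ≈ -0.036437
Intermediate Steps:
L(W) = -85/3 + W/9 (L(W) = 7/9 + (W - 262)/9 = 7/9 + (-262 + W)/9 = 7/9 + (-262/9 + W/9) = -85/3 + W/9)
1/(L(r(u)) + 1/83756) = 1/((-85/3 + (1/9)*8) + 1/83756) = 1/((-85/3 + 8/9) + 1/83756) = 1/(-247/9 + 1/83756) = 1/(-20687723/753804) = -753804/20687723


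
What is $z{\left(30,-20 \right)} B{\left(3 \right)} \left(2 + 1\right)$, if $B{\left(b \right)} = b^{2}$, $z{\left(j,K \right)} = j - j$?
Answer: $0$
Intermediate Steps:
$z{\left(j,K \right)} = 0$
$z{\left(30,-20 \right)} B{\left(3 \right)} \left(2 + 1\right) = 0 \cdot 3^{2} \left(2 + 1\right) = 0 \cdot 9 \cdot 3 = 0 \cdot 27 = 0$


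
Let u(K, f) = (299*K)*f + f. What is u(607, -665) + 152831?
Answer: -120540679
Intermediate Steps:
u(K, f) = f + 299*K*f (u(K, f) = 299*K*f + f = f + 299*K*f)
u(607, -665) + 152831 = -665*(1 + 299*607) + 152831 = -665*(1 + 181493) + 152831 = -665*181494 + 152831 = -120693510 + 152831 = -120540679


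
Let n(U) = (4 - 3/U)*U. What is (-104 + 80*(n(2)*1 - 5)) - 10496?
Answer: -10600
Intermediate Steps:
n(U) = U*(4 - 3/U)
(-104 + 80*(n(2)*1 - 5)) - 10496 = (-104 + 80*((-3 + 4*2)*1 - 5)) - 10496 = (-104 + 80*((-3 + 8)*1 - 5)) - 10496 = (-104 + 80*(5*1 - 5)) - 10496 = (-104 + 80*(5 - 5)) - 10496 = (-104 + 80*0) - 10496 = (-104 + 0) - 10496 = -104 - 10496 = -10600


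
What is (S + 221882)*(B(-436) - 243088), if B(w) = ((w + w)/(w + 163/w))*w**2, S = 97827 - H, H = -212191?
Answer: 13841792546616000/190259 ≈ 7.2752e+10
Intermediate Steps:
S = 310018 (S = 97827 - 1*(-212191) = 97827 + 212191 = 310018)
B(w) = 2*w**3/(w + 163/w) (B(w) = ((2*w)/(w + 163/w))*w**2 = (2*w/(w + 163/w))*w**2 = 2*w**3/(w + 163/w))
(S + 221882)*(B(-436) - 243088) = (310018 + 221882)*(2*(-436)**4/(163 + (-436)**2) - 243088) = 531900*(2*36136489216/(163 + 190096) - 243088) = 531900*(2*36136489216/190259 - 243088) = 531900*(2*36136489216*(1/190259) - 243088) = 531900*(72272978432/190259 - 243088) = 531900*(26023298640/190259) = 13841792546616000/190259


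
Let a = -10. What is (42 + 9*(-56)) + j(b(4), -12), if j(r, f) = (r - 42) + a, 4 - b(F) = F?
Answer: -514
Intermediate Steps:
b(F) = 4 - F
j(r, f) = -52 + r (j(r, f) = (r - 42) - 10 = (-42 + r) - 10 = -52 + r)
(42 + 9*(-56)) + j(b(4), -12) = (42 + 9*(-56)) + (-52 + (4 - 1*4)) = (42 - 504) + (-52 + (4 - 4)) = -462 + (-52 + 0) = -462 - 52 = -514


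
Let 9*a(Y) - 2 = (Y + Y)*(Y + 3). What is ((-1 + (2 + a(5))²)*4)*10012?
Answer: 397236112/81 ≈ 4.9042e+6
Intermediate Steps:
a(Y) = 2/9 + 2*Y*(3 + Y)/9 (a(Y) = 2/9 + ((Y + Y)*(Y + 3))/9 = 2/9 + ((2*Y)*(3 + Y))/9 = 2/9 + (2*Y*(3 + Y))/9 = 2/9 + 2*Y*(3 + Y)/9)
((-1 + (2 + a(5))²)*4)*10012 = ((-1 + (2 + (2/9 + (⅔)*5 + (2/9)*5²))²)*4)*10012 = ((-1 + (2 + (2/9 + 10/3 + (2/9)*25))²)*4)*10012 = ((-1 + (2 + (2/9 + 10/3 + 50/9))²)*4)*10012 = ((-1 + (2 + 82/9)²)*4)*10012 = ((-1 + (100/9)²)*4)*10012 = ((-1 + 10000/81)*4)*10012 = ((9919/81)*4)*10012 = (39676/81)*10012 = 397236112/81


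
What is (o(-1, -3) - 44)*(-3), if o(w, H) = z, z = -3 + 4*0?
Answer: 141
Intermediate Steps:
z = -3 (z = -3 + 0 = -3)
o(w, H) = -3
(o(-1, -3) - 44)*(-3) = (-3 - 44)*(-3) = -47*(-3) = 141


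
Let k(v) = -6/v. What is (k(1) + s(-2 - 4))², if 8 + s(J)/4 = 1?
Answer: 1156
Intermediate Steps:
s(J) = -28 (s(J) = -32 + 4*1 = -32 + 4 = -28)
(k(1) + s(-2 - 4))² = (-6/1 - 28)² = (-6*1 - 28)² = (-6 - 28)² = (-34)² = 1156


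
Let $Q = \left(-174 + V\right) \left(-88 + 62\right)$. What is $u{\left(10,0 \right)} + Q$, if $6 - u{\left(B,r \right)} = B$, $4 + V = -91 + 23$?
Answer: $6392$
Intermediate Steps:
$V = -72$ ($V = -4 + \left(-91 + 23\right) = -4 - 68 = -72$)
$u{\left(B,r \right)} = 6 - B$
$Q = 6396$ ($Q = \left(-174 - 72\right) \left(-88 + 62\right) = \left(-246\right) \left(-26\right) = 6396$)
$u{\left(10,0 \right)} + Q = \left(6 - 10\right) + 6396 = -4 + 6396 = 6392$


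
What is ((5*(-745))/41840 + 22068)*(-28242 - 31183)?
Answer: -10973674779575/8368 ≈ -1.3114e+9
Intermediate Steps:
((5*(-745))/41840 + 22068)*(-28242 - 31183) = (-3725*1/41840 + 22068)*(-59425) = (-745/8368 + 22068)*(-59425) = (184664279/8368)*(-59425) = -10973674779575/8368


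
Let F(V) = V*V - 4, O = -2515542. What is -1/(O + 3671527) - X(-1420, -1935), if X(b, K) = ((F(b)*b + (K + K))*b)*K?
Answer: 9094655880916064054999/1155985 ≈ 7.8675e+15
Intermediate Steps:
F(V) = -4 + V² (F(V) = V² - 4 = -4 + V²)
X(b, K) = K*b*(2*K + b*(-4 + b²)) (X(b, K) = (((-4 + b²)*b + (K + K))*b)*K = ((b*(-4 + b²) + 2*K)*b)*K = ((2*K + b*(-4 + b²))*b)*K = (b*(2*K + b*(-4 + b²)))*K = K*b*(2*K + b*(-4 + b²)))
-1/(O + 3671527) - X(-1420, -1935) = -1/(-2515542 + 3671527) - (-1935)*(-1420)*(2*(-1935) - 1420*(-4 + (-1420)²)) = -1/1155985 - (-1935)*(-1420)*(-3870 - 1420*(-4 + 2016400)) = -1*1/1155985 - (-1935)*(-1420)*(-3870 - 1420*2016396) = -1/1155985 - (-1935)*(-1420)*(-3870 - 2863282320) = -1/1155985 - (-1935)*(-1420)*(-2863286190) = -1/1155985 - 1*(-7867451464263000) = -1/1155985 + 7867451464263000 = 9094655880916064054999/1155985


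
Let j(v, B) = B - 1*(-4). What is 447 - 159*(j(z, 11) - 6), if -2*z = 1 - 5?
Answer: -984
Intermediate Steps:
z = 2 (z = -(1 - 5)/2 = -1/2*(-4) = 2)
j(v, B) = 4 + B (j(v, B) = B + 4 = 4 + B)
447 - 159*(j(z, 11) - 6) = 447 - 159*((4 + 11) - 6) = 447 - 159*(15 - 6) = 447 - 159*9 = 447 - 1431 = -984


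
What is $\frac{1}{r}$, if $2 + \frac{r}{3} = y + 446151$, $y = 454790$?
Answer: $\frac{1}{2702817} \approx 3.6998 \cdot 10^{-7}$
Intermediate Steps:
$r = 2702817$ ($r = -6 + 3 \left(454790 + 446151\right) = -6 + 3 \cdot 900941 = -6 + 2702823 = 2702817$)
$\frac{1}{r} = \frac{1}{2702817}$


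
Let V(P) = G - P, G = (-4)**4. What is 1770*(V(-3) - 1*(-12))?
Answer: 479670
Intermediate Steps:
G = 256
V(P) = 256 - P
1770*(V(-3) - 1*(-12)) = 1770*((256 - 1*(-3)) - 1*(-12)) = 1770*((256 + 3) + 12) = 1770*(259 + 12) = 1770*271 = 479670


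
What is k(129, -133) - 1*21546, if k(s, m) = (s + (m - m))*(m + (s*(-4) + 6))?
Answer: -104493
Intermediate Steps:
k(s, m) = s*(6 + m - 4*s) (k(s, m) = (s + 0)*(m + (-4*s + 6)) = s*(m + (6 - 4*s)) = s*(6 + m - 4*s))
k(129, -133) - 1*21546 = 129*(6 - 133 - 4*129) - 1*21546 = 129*(6 - 133 - 516) - 21546 = 129*(-643) - 21546 = -82947 - 21546 = -104493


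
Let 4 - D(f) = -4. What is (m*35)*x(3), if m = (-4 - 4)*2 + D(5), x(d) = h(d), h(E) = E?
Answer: -840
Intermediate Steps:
x(d) = d
D(f) = 8 (D(f) = 4 - 1*(-4) = 4 + 4 = 8)
m = -8 (m = (-4 - 4)*2 + 8 = -8*2 + 8 = -16 + 8 = -8)
(m*35)*x(3) = -8*35*3 = -280*3 = -840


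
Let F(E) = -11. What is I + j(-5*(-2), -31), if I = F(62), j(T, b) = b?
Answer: -42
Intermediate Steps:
I = -11
I + j(-5*(-2), -31) = -11 - 31 = -42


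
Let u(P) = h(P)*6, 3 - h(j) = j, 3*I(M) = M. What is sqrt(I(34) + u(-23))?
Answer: sqrt(1506)/3 ≈ 12.936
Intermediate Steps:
I(M) = M/3
h(j) = 3 - j
u(P) = 18 - 6*P (u(P) = (3 - P)*6 = 18 - 6*P)
sqrt(I(34) + u(-23)) = sqrt((1/3)*34 + (18 - 6*(-23))) = sqrt(34/3 + (18 + 138)) = sqrt(34/3 + 156) = sqrt(502/3) = sqrt(1506)/3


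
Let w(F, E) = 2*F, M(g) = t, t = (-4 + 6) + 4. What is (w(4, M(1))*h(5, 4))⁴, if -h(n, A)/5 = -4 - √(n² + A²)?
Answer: 15034880000 + 2334720000*√41 ≈ 2.9984e+10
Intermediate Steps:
t = 6 (t = 2 + 4 = 6)
M(g) = 6
h(n, A) = 20 + 5*√(A² + n²) (h(n, A) = -5*(-4 - √(n² + A²)) = -5*(-4 - √(A² + n²)) = 20 + 5*√(A² + n²))
(w(4, M(1))*h(5, 4))⁴ = ((2*4)*(20 + 5*√(4² + 5²)))⁴ = (8*(20 + 5*√(16 + 25)))⁴ = (8*(20 + 5*√41))⁴ = (160 + 40*√41)⁴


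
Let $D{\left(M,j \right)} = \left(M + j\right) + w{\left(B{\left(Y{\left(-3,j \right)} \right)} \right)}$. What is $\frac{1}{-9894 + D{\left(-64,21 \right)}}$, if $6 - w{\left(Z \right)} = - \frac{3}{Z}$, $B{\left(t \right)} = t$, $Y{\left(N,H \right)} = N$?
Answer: $- \frac{1}{9932} \approx -0.00010068$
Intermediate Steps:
$w{\left(Z \right)} = 6 + \frac{3}{Z}$ ($w{\left(Z \right)} = 6 - - \frac{3}{Z} = 6 + \frac{3}{Z}$)
$D{\left(M,j \right)} = 5 + M + j$ ($D{\left(M,j \right)} = \left(M + j\right) + \left(6 + \frac{3}{-3}\right) = \left(M + j\right) + \left(6 + 3 \left(- \frac{1}{3}\right)\right) = \left(M + j\right) + \left(6 - 1\right) = \left(M + j\right) + 5 = 5 + M + j$)
$\frac{1}{-9894 + D{\left(-64,21 \right)}} = \frac{1}{-9894 + \left(5 - 64 + 21\right)} = \frac{1}{-9894 - 38} = \frac{1}{-9932} = - \frac{1}{9932}$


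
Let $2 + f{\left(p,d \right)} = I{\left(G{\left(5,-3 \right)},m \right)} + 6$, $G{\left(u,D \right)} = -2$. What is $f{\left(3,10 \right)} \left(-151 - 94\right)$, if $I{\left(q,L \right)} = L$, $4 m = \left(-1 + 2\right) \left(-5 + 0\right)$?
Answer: $- \frac{2695}{4} \approx -673.75$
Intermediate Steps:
$m = - \frac{5}{4}$ ($m = \frac{\left(-1 + 2\right) \left(-5 + 0\right)}{4} = \frac{1 \left(-5\right)}{4} = \frac{1}{4} \left(-5\right) = - \frac{5}{4} \approx -1.25$)
$f{\left(p,d \right)} = \frac{11}{4}$ ($f{\left(p,d \right)} = -2 + \left(- \frac{5}{4} + 6\right) = -2 + \frac{19}{4} = \frac{11}{4}$)
$f{\left(3,10 \right)} \left(-151 - 94\right) = \frac{11 \left(-151 - 94\right)}{4} = \frac{11}{4} \left(-245\right) = - \frac{2695}{4}$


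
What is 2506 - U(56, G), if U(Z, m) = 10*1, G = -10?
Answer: 2496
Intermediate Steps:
U(Z, m) = 10
2506 - U(56, G) = 2506 - 1*10 = 2506 - 10 = 2496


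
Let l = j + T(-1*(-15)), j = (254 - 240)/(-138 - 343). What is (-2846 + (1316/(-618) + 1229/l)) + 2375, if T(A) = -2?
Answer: -325353313/301584 ≈ -1078.8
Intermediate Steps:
j = -14/481 (j = 14/(-481) = 14*(-1/481) = -14/481 ≈ -0.029106)
l = -976/481 (l = -14/481 - 2 = -976/481 ≈ -2.0291)
(-2846 + (1316/(-618) + 1229/l)) + 2375 = (-2846 + (1316/(-618) + 1229/(-976/481))) + 2375 = (-2846 + (1316*(-1/618) + 1229*(-481/976))) + 2375 = (-2846 + (-658/309 - 591149/976)) + 2375 = (-2846 - 183307249/301584) + 2375 = -1041615313/301584 + 2375 = -325353313/301584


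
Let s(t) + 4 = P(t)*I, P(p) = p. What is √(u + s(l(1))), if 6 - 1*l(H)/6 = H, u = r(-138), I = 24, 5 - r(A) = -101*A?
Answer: I*√13217 ≈ 114.97*I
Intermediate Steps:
r(A) = 5 + 101*A (r(A) = 5 - (-101)*A = 5 + 101*A)
u = -13933 (u = 5 + 101*(-138) = 5 - 13938 = -13933)
l(H) = 36 - 6*H
s(t) = -4 + 24*t (s(t) = -4 + t*24 = -4 + 24*t)
√(u + s(l(1))) = √(-13933 + (-4 + 24*(36 - 6*1))) = √(-13933 + (-4 + 24*(36 - 6))) = √(-13933 + (-4 + 24*30)) = √(-13933 + (-4 + 720)) = √(-13933 + 716) = √(-13217) = I*√13217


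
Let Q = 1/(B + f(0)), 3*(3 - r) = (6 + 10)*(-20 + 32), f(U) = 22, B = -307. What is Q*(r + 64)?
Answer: -1/95 ≈ -0.010526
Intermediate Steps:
r = -61 (r = 3 - (6 + 10)*(-20 + 32)/3 = 3 - 16*12/3 = 3 - ⅓*192 = 3 - 64 = -61)
Q = -1/285 (Q = 1/(-307 + 22) = 1/(-285) = -1/285 ≈ -0.0035088)
Q*(r + 64) = -(-61 + 64)/285 = -1/285*3 = -1/95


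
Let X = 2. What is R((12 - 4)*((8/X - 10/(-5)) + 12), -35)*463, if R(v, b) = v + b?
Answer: 50467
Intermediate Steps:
R(v, b) = b + v
R((12 - 4)*((8/X - 10/(-5)) + 12), -35)*463 = (-35 + (12 - 4)*((8/2 - 10/(-5)) + 12))*463 = (-35 + 8*((8*(½) - 10*(-⅕)) + 12))*463 = (-35 + 8*((4 + 2) + 12))*463 = (-35 + 8*(6 + 12))*463 = (-35 + 8*18)*463 = (-35 + 144)*463 = 109*463 = 50467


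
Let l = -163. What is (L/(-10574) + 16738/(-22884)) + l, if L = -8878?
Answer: -9853954067/60493854 ≈ -162.89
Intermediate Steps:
(L/(-10574) + 16738/(-22884)) + l = (-8878/(-10574) + 16738/(-22884)) - 163 = (-8878*(-1/10574) + 16738*(-1/22884)) - 163 = (4439/5287 - 8369/11442) - 163 = 6544135/60493854 - 163 = -9853954067/60493854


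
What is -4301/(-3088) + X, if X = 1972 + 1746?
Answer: 11485485/3088 ≈ 3719.4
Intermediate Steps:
X = 3718
-4301/(-3088) + X = -4301/(-3088) + 3718 = -4301*(-1/3088) + 3718 = 4301/3088 + 3718 = 11485485/3088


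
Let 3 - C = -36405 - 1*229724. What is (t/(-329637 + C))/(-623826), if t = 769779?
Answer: 85531/4401785570 ≈ 1.9431e-5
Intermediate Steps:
C = 266132 (C = 3 - (-36405 - 1*229724) = 3 - (-36405 - 229724) = 3 - 1*(-266129) = 3 + 266129 = 266132)
(t/(-329637 + C))/(-623826) = (769779/(-329637 + 266132))/(-623826) = (769779/(-63505))*(-1/623826) = (769779*(-1/63505))*(-1/623826) = -769779/63505*(-1/623826) = 85531/4401785570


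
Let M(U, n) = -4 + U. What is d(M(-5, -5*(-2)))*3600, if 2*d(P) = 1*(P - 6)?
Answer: -27000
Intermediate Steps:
d(P) = -3 + P/2 (d(P) = (1*(P - 6))/2 = (1*(-6 + P))/2 = (-6 + P)/2 = -3 + P/2)
d(M(-5, -5*(-2)))*3600 = (-3 + (-4 - 5)/2)*3600 = (-3 + (½)*(-9))*3600 = (-3 - 9/2)*3600 = -15/2*3600 = -27000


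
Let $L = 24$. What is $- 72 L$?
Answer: $-1728$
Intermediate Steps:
$- 72 L = \left(-72\right) 24 = -1728$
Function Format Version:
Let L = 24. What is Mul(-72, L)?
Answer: -1728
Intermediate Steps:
Mul(-72, L) = Mul(-72, 24) = -1728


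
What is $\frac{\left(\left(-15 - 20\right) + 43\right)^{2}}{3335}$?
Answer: $\frac{64}{3335} \approx 0.01919$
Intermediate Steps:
$\frac{\left(\left(-15 - 20\right) + 43\right)^{2}}{3335} = \left(\left(-15 - 20\right) + 43\right)^{2} \cdot \frac{1}{3335} = \left(-35 + 43\right)^{2} \cdot \frac{1}{3335} = 8^{2} \cdot \frac{1}{3335} = 64 \cdot \frac{1}{3335} = \frac{64}{3335}$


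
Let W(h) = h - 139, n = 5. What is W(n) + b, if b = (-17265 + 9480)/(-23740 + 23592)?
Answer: -12047/148 ≈ -81.399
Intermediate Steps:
W(h) = -139 + h
b = 7785/148 (b = -7785/(-148) = -7785*(-1/148) = 7785/148 ≈ 52.601)
W(n) + b = (-139 + 5) + 7785/148 = -134 + 7785/148 = -12047/148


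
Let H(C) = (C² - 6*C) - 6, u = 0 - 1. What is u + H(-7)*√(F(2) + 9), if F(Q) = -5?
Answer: 169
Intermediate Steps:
u = -1
H(C) = -6 + C² - 6*C
u + H(-7)*√(F(2) + 9) = -1 + (-6 + (-7)² - 6*(-7))*√(-5 + 9) = -1 + (-6 + 49 + 42)*√4 = -1 + 85*2 = -1 + 170 = 169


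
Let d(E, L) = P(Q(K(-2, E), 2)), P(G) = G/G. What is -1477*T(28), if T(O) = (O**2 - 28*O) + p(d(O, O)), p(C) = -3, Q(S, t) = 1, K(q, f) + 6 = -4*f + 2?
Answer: 4431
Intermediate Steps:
K(q, f) = -4 - 4*f (K(q, f) = -6 + (-4*f + 2) = -6 + (2 - 4*f) = -4 - 4*f)
P(G) = 1
d(E, L) = 1
T(O) = -3 + O**2 - 28*O (T(O) = (O**2 - 28*O) - 3 = -3 + O**2 - 28*O)
-1477*T(28) = -1477*(-3 + 28**2 - 28*28) = -1477*(-3 + 784 - 784) = -1477*(-3) = 4431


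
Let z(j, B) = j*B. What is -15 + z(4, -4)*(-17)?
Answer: 257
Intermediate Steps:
z(j, B) = B*j
-15 + z(4, -4)*(-17) = -15 - 4*4*(-17) = -15 - 16*(-17) = -15 + 272 = 257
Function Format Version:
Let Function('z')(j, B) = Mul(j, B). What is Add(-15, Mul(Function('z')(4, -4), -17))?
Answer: 257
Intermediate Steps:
Function('z')(j, B) = Mul(B, j)
Add(-15, Mul(Function('z')(4, -4), -17)) = Add(-15, Mul(Mul(-4, 4), -17)) = Add(-15, Mul(-16, -17)) = Add(-15, 272) = 257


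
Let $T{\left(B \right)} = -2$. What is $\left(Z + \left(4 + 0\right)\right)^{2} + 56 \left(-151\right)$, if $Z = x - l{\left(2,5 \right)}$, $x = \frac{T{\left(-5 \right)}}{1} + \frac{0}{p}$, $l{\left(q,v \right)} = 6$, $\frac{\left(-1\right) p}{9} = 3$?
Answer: $-8440$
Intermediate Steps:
$p = -27$ ($p = \left(-9\right) 3 = -27$)
$x = -2$ ($x = - \frac{2}{1} + \frac{0}{-27} = \left(-2\right) 1 + 0 \left(- \frac{1}{27}\right) = -2 + 0 = -2$)
$Z = -8$ ($Z = -2 - 6 = -8$)
$\left(Z + \left(4 + 0\right)\right)^{2} + 56 \left(-151\right) = \left(-8 + \left(4 + 0\right)\right)^{2} + 56 \left(-151\right) = \left(-8 + 4\right)^{2} - 8456 = \left(-4\right)^{2} - 8456 = 16 - 8456 = -8440$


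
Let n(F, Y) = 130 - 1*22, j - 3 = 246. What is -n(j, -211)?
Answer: -108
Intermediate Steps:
j = 249 (j = 3 + 246 = 249)
n(F, Y) = 108 (n(F, Y) = 130 - 22 = 108)
-n(j, -211) = -1*108 = -108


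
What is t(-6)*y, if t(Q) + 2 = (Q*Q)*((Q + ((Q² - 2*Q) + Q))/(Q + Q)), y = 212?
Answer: -23320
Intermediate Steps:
t(Q) = -2 + Q³/2 (t(Q) = -2 + (Q*Q)*((Q + ((Q² - 2*Q) + Q))/(Q + Q)) = -2 + Q²*((Q + (Q² - Q))/((2*Q))) = -2 + Q²*(Q²*(1/(2*Q))) = -2 + Q²*(Q/2) = -2 + Q³/2)
t(-6)*y = (-2 + (½)*(-6)³)*212 = (-2 + (½)*(-216))*212 = (-2 - 108)*212 = -110*212 = -23320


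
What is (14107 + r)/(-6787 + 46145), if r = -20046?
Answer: -5939/39358 ≈ -0.15090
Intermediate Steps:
(14107 + r)/(-6787 + 46145) = (14107 - 20046)/(-6787 + 46145) = -5939/39358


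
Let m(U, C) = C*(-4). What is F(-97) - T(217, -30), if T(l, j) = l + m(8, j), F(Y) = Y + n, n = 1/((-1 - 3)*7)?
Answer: -12153/28 ≈ -434.04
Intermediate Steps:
m(U, C) = -4*C
n = -1/28 (n = 1/(-4*7) = 1/(-28) = -1/28 ≈ -0.035714)
F(Y) = -1/28 + Y (F(Y) = Y - 1/28 = -1/28 + Y)
T(l, j) = l - 4*j
F(-97) - T(217, -30) = (-1/28 - 97) - (217 - 4*(-30)) = -2717/28 - (217 + 120) = -2717/28 - 1*337 = -2717/28 - 337 = -12153/28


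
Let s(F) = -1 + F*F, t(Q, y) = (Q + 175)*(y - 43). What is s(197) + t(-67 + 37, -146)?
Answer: 11403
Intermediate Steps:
t(Q, y) = (-43 + y)*(175 + Q) (t(Q, y) = (175 + Q)*(-43 + y) = (-43 + y)*(175 + Q))
s(F) = -1 + F²
s(197) + t(-67 + 37, -146) = (-1 + 197²) + (-7525 - 43*(-67 + 37) + 175*(-146) + (-67 + 37)*(-146)) = (-1 + 38809) + (-7525 - 43*(-30) - 25550 - 30*(-146)) = 38808 + (-7525 + 1290 - 25550 + 4380) = 38808 - 27405 = 11403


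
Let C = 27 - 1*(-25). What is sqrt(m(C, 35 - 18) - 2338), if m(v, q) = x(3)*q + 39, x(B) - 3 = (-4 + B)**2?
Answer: I*sqrt(2231) ≈ 47.233*I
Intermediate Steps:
x(B) = 3 + (-4 + B)**2
C = 52 (C = 27 + 25 = 52)
m(v, q) = 39 + 4*q (m(v, q) = (3 + (-4 + 3)**2)*q + 39 = (3 + (-1)**2)*q + 39 = (3 + 1)*q + 39 = 4*q + 39 = 39 + 4*q)
sqrt(m(C, 35 - 18) - 2338) = sqrt((39 + 4*(35 - 18)) - 2338) = sqrt((39 + 4*17) - 2338) = sqrt((39 + 68) - 2338) = sqrt(107 - 2338) = sqrt(-2231) = I*sqrt(2231)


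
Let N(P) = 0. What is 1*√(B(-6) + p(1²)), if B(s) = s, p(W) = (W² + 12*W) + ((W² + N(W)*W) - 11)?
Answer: I*√3 ≈ 1.732*I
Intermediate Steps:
p(W) = -11 + 2*W² + 12*W (p(W) = (W² + 12*W) + ((W² + 0*W) - 11) = (W² + 12*W) + ((W² + 0) - 11) = (W² + 12*W) + (W² - 11) = (W² + 12*W) + (-11 + W²) = -11 + 2*W² + 12*W)
1*√(B(-6) + p(1²)) = 1*√(-6 + (-11 + 2*(1²)² + 12*1²)) = 1*√(-6 + (-11 + 2*1² + 12*1)) = 1*√(-6 + (-11 + 2*1 + 12)) = 1*√(-6 + (-11 + 2 + 12)) = 1*√(-6 + 3) = 1*√(-3) = 1*(I*√3) = I*√3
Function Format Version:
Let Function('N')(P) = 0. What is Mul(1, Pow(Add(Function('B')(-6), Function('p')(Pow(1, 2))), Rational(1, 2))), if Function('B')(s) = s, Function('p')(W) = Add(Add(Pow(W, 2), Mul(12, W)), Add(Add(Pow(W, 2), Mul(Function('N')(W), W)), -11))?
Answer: Mul(I, Pow(3, Rational(1, 2))) ≈ Mul(1.7320, I)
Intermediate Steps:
Function('p')(W) = Add(-11, Mul(2, Pow(W, 2)), Mul(12, W)) (Function('p')(W) = Add(Add(Pow(W, 2), Mul(12, W)), Add(Add(Pow(W, 2), Mul(0, W)), -11)) = Add(Add(Pow(W, 2), Mul(12, W)), Add(Add(Pow(W, 2), 0), -11)) = Add(Add(Pow(W, 2), Mul(12, W)), Add(Pow(W, 2), -11)) = Add(Add(Pow(W, 2), Mul(12, W)), Add(-11, Pow(W, 2))) = Add(-11, Mul(2, Pow(W, 2)), Mul(12, W)))
Mul(1, Pow(Add(Function('B')(-6), Function('p')(Pow(1, 2))), Rational(1, 2))) = Mul(1, Pow(Add(-6, Add(-11, Mul(2, Pow(Pow(1, 2), 2)), Mul(12, Pow(1, 2)))), Rational(1, 2))) = Mul(1, Pow(Add(-6, Add(-11, Mul(2, Pow(1, 2)), Mul(12, 1))), Rational(1, 2))) = Mul(1, Pow(Add(-6, Add(-11, Mul(2, 1), 12)), Rational(1, 2))) = Mul(1, Pow(Add(-6, Add(-11, 2, 12)), Rational(1, 2))) = Mul(1, Pow(Add(-6, 3), Rational(1, 2))) = Mul(1, Pow(-3, Rational(1, 2))) = Mul(1, Mul(I, Pow(3, Rational(1, 2)))) = Mul(I, Pow(3, Rational(1, 2)))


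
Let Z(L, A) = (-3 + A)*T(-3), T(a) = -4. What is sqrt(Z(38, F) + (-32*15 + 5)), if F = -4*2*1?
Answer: I*sqrt(431) ≈ 20.761*I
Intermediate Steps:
F = -8 (F = -8*1 = -8)
Z(L, A) = 12 - 4*A (Z(L, A) = (-3 + A)*(-4) = 12 - 4*A)
sqrt(Z(38, F) + (-32*15 + 5)) = sqrt((12 - 4*(-8)) + (-32*15 + 5)) = sqrt((12 + 32) + (-480 + 5)) = sqrt(44 - 475) = sqrt(-431) = I*sqrt(431)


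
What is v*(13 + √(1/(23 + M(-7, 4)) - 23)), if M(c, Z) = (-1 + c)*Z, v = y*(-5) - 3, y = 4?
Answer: -299 - 92*I*√13/3 ≈ -299.0 - 110.57*I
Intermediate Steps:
v = -23 (v = 4*(-5) - 3 = -20 - 3 = -23)
M(c, Z) = Z*(-1 + c)
v*(13 + √(1/(23 + M(-7, 4)) - 23)) = -23*(13 + √(1/(23 + 4*(-1 - 7)) - 23)) = -23*(13 + √(1/(23 + 4*(-8)) - 23)) = -23*(13 + √(1/(23 - 32) - 23)) = -23*(13 + √(1/(-9) - 23)) = -23*(13 + √(-⅑ - 23)) = -23*(13 + √(-208/9)) = -23*(13 + 4*I*√13/3) = -299 - 92*I*√13/3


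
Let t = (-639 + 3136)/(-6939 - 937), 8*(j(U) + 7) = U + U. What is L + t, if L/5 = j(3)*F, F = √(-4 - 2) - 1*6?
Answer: 134023/716 - 125*I*√6/4 ≈ 187.18 - 76.547*I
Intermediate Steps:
F = -6 + I*√6 (F = √(-6) - 6 = I*√6 - 6 = -6 + I*√6 ≈ -6.0 + 2.4495*I)
j(U) = -7 + U/4 (j(U) = -7 + (U + U)/8 = -7 + (2*U)/8 = -7 + U/4)
L = 375/2 - 125*I*√6/4 (L = 5*((-7 + (¼)*3)*(-6 + I*√6)) = 5*((-7 + ¾)*(-6 + I*√6)) = 5*(-25*(-6 + I*√6)/4) = 5*(75/2 - 25*I*√6/4) = 375/2 - 125*I*√6/4 ≈ 187.5 - 76.547*I)
t = -227/716 (t = 2497/(-7876) = 2497*(-1/7876) = -227/716 ≈ -0.31704)
L + t = (375/2 - 125*I*√6/4) - 227/716 = 134023/716 - 125*I*√6/4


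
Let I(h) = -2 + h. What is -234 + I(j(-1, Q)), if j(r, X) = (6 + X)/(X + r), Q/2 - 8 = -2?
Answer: -2578/11 ≈ -234.36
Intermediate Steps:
Q = 12 (Q = 16 + 2*(-2) = 16 - 4 = 12)
j(r, X) = (6 + X)/(X + r)
-234 + I(j(-1, Q)) = -234 + (-2 + (6 + 12)/(12 - 1)) = -234 + (-2 + 18/11) = -234 - 4/11 = -2578/11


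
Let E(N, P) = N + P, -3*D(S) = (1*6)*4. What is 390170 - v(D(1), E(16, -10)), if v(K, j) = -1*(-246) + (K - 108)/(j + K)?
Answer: 389866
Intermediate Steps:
D(S) = -8 (D(S) = -1*6*4/3 = -2*4 = -1/3*24 = -8)
v(K, j) = 246 + (-108 + K)/(K + j)
390170 - v(D(1), E(16, -10)) = 390170 - (-108 + 246*(16 - 10) + 247*(-8))/(-8 + (16 - 10)) = 390170 - (-108 + 246*6 - 1976)/(-8 + 6) = 390170 - (-108 + 1476 - 1976)/(-2) = 390170 - (-1)*(-608)/2 = 390170 - 1*304 = 390170 - 304 = 389866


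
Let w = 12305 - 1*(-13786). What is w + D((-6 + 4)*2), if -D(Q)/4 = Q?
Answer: 26107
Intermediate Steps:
D(Q) = -4*Q
w = 26091 (w = 12305 + 13786 = 26091)
w + D((-6 + 4)*2) = 26091 - 4*(-6 + 4)*2 = 26091 - (-8)*2 = 26091 - 4*(-4) = 26091 + 16 = 26107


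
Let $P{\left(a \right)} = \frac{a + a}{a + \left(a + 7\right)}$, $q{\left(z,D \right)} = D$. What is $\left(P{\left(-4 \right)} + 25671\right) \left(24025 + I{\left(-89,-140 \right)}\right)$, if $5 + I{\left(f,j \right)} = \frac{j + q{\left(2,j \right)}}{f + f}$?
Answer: $\frac{54899647680}{89} \approx 6.1685 \cdot 10^{8}$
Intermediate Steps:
$P{\left(a \right)} = \frac{2 a}{7 + 2 a}$ ($P{\left(a \right)} = \frac{2 a}{a + \left(7 + a\right)} = \frac{2 a}{7 + 2 a}$)
$I{\left(f,j \right)} = -5 + \frac{j}{f}$ ($I{\left(f,j \right)} = -5 + \frac{j + j}{f + f} = -5 + \frac{2 j}{2 f} = -5 + 2 j \frac{1}{2 f} = -5 + \frac{j}{f}$)
$\left(P{\left(-4 \right)} + 25671\right) \left(24025 + I{\left(-89,-140 \right)}\right) = \left(2 \left(-4\right) \frac{1}{7 + 2 \left(-4\right)} + 25671\right) \left(24025 - \left(5 + \frac{140}{-89}\right)\right) = \left(2 \left(-4\right) \frac{1}{7 - 8} + 25671\right) \left(24025 - \frac{305}{89}\right) = \left(2 \left(-4\right) \frac{1}{-1} + 25671\right) \left(24025 + \left(-5 + \frac{140}{89}\right)\right) = \left(2 \left(-4\right) \left(-1\right) + 25671\right) \left(24025 - \frac{305}{89}\right) = \left(8 + 25671\right) \frac{2137920}{89} = 25679 \cdot \frac{2137920}{89} = \frac{54899647680}{89}$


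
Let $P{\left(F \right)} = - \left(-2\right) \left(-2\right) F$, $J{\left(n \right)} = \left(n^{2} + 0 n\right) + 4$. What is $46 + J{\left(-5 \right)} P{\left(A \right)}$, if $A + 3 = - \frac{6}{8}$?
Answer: $481$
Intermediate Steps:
$J{\left(n \right)} = 4 + n^{2}$ ($J{\left(n \right)} = \left(n^{2} + 0\right) + 4 = n^{2} + 4 = 4 + n^{2}$)
$A = - \frac{15}{4}$ ($A = -3 - \frac{6}{8} = -3 - \frac{3}{4} = - \frac{15}{4} \approx -3.75$)
$P{\left(F \right)} = - 4 F$
$46 + J{\left(-5 \right)} P{\left(A \right)} = 46 + \left(4 + \left(-5\right)^{2}\right) \left(\left(-4\right) \left(- \frac{15}{4}\right)\right) = 46 + \left(4 + 25\right) 15 = 46 + 29 \cdot 15 = 46 + 435 = 481$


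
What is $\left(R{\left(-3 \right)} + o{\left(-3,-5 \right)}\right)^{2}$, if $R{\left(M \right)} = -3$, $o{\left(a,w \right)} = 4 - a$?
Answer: $16$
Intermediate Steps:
$\left(R{\left(-3 \right)} + o{\left(-3,-5 \right)}\right)^{2} = \left(-3 + \left(4 - -3\right)\right)^{2} = \left(-3 + \left(4 + 3\right)\right)^{2} = \left(-3 + 7\right)^{2} = 4^{2} = 16$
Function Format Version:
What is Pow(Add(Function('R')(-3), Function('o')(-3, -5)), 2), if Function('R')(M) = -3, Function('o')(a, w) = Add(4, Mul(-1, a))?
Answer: 16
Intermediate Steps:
Pow(Add(Function('R')(-3), Function('o')(-3, -5)), 2) = Pow(Add(-3, Add(4, Mul(-1, -3))), 2) = Pow(Add(-3, Add(4, 3)), 2) = Pow(Add(-3, 7), 2) = Pow(4, 2) = 16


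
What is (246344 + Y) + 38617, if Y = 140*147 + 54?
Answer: 305595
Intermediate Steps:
Y = 20634 (Y = 20580 + 54 = 20634)
(246344 + Y) + 38617 = (246344 + 20634) + 38617 = 266978 + 38617 = 305595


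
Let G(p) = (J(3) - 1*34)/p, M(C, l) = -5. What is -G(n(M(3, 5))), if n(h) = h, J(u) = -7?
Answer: -41/5 ≈ -8.2000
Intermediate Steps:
G(p) = -41/p (G(p) = (-7 - 1*34)/p = (-7 - 34)/p = -41/p)
-G(n(M(3, 5))) = -(-41)/(-5) = -(-41)*(-1)/5 = -1*41/5 = -41/5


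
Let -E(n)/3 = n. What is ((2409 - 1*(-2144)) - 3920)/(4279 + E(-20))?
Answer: 633/4339 ≈ 0.14589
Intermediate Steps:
E(n) = -3*n
((2409 - 1*(-2144)) - 3920)/(4279 + E(-20)) = ((2409 - 1*(-2144)) - 3920)/(4279 - 3*(-20)) = ((2409 + 2144) - 3920)/(4279 + 60) = (4553 - 3920)/4339 = 633*(1/4339) = 633/4339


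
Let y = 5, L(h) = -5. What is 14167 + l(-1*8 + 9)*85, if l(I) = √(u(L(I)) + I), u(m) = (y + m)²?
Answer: 14252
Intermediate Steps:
u(m) = (5 + m)²
l(I) = √I (l(I) = √((5 - 5)² + I) = √(0² + I) = √(0 + I) = √I)
14167 + l(-1*8 + 9)*85 = 14167 + √(-1*8 + 9)*85 = 14167 + √(-8 + 9)*85 = 14167 + √1*85 = 14167 + 1*85 = 14167 + 85 = 14252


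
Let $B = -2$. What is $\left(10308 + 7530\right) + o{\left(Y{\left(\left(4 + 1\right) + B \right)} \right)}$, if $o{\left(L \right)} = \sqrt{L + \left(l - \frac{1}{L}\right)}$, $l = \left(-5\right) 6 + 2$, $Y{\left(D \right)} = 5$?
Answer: $17838 + \frac{2 i \sqrt{145}}{5} \approx 17838.0 + 4.8166 i$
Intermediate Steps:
$l = -28$ ($l = -30 + 2 = -28$)
$o{\left(L \right)} = \sqrt{-28 + L - \frac{1}{L}}$ ($o{\left(L \right)} = \sqrt{L - \left(28 + \frac{1}{L}\right)} = \sqrt{-28 + L - \frac{1}{L}}$)
$\left(10308 + 7530\right) + o{\left(Y{\left(\left(4 + 1\right) + B \right)} \right)} = \left(10308 + 7530\right) + \sqrt{-28 + 5 - \frac{1}{5}} = 17838 + \sqrt{-28 + 5 - \frac{1}{5}} = 17838 + \sqrt{- \frac{116}{5}} = 17838 + \frac{2 i \sqrt{145}}{5}$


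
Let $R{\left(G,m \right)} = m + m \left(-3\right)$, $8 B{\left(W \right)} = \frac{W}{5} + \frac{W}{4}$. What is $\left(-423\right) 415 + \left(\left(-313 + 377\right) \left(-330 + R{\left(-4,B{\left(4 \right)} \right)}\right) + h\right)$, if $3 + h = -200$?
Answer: $- \frac{984484}{5} \approx -1.969 \cdot 10^{5}$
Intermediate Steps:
$B{\left(W \right)} = \frac{9 W}{160}$ ($B{\left(W \right)} = \frac{\frac{W}{5} + \frac{W}{4}}{8} = \frac{\frac{9}{20} W}{8} = \frac{9 W}{160}$)
$h = -203$ ($h = -3 - 200 = -203$)
$R{\left(G,m \right)} = - 2 m$ ($R{\left(G,m \right)} = m - 3 m = - 2 m$)
$\left(-423\right) 415 + \left(\left(-313 + 377\right) \left(-330 + R{\left(-4,B{\left(4 \right)} \right)}\right) + h\right) = \left(-423\right) 415 + \left(\left(-313 + 377\right) \left(-330 - 2 \cdot \frac{9}{160} \cdot 4\right) - 203\right) = -175545 + \left(64 \left(-330 - \frac{9}{20}\right) - 203\right) = -175545 + \left(64 \left(- \frac{6609}{20}\right) - 203\right) = -175545 - \frac{106759}{5} = - \frac{984484}{5}$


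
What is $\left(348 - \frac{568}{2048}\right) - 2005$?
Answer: $- \frac{424263}{256} \approx -1657.3$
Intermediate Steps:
$\left(348 - \frac{568}{2048}\right) - 2005 = \left(348 - \frac{71}{256}\right) - 2005 = \frac{89017}{256} - 2005 = - \frac{424263}{256}$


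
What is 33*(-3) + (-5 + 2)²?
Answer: -90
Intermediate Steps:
33*(-3) + (-5 + 2)² = -99 + (-3)² = -99 + 9 = -90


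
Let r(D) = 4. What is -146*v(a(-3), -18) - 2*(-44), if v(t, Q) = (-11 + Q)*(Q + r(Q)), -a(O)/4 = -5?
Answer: -59188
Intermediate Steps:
a(O) = 20 (a(O) = -4*(-5) = 20)
v(t, Q) = (-11 + Q)*(4 + Q) (v(t, Q) = (-11 + Q)*(Q + 4) = (-11 + Q)*(4 + Q))
-146*v(a(-3), -18) - 2*(-44) = -146*(-44 + (-18)² - 7*(-18)) - 2*(-44) = -146*(-44 + 324 + 126) + 88 = -146*406 + 88 = -59276 + 88 = -59188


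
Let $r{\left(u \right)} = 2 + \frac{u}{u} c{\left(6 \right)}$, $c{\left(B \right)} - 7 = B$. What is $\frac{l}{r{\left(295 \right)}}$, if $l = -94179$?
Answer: $- \frac{31393}{5} \approx -6278.6$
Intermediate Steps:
$c{\left(B \right)} = 7 + B$
$r{\left(u \right)} = 15$ ($r{\left(u \right)} = 2 + \frac{u}{u} \left(7 + 6\right) = 2 + 1 \cdot 13 = 2 + 13 = 15$)
$\frac{l}{r{\left(295 \right)}} = - \frac{94179}{15} = \left(-94179\right) \frac{1}{15} = - \frac{31393}{5}$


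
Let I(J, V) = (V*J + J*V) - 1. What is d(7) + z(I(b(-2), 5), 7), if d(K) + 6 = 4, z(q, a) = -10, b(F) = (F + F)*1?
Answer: -12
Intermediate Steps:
b(F) = 2*F (b(F) = (2*F)*1 = 2*F)
I(J, V) = -1 + 2*J*V (I(J, V) = (J*V + J*V) - 1 = 2*J*V - 1 = -1 + 2*J*V)
d(K) = -2 (d(K) = -6 + 4 = -2)
d(7) + z(I(b(-2), 5), 7) = -2 - 10 = -12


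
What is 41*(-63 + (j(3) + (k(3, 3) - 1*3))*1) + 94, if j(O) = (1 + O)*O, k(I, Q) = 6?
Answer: -1874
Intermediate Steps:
j(O) = O*(1 + O)
41*(-63 + (j(3) + (k(3, 3) - 1*3))*1) + 94 = 41*(-63 + (3*(1 + 3) + (6 - 1*3))*1) + 94 = 41*(-63 + (3*4 + (6 - 3))*1) + 94 = 41*(-63 + (12 + 3)*1) + 94 = 41*(-63 + 15*1) + 94 = 41*(-63 + 15) + 94 = 41*(-48) + 94 = -1968 + 94 = -1874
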